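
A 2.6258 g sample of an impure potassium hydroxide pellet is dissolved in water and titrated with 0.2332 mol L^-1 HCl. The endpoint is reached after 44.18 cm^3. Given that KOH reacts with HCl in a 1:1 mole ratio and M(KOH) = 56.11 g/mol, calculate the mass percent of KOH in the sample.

n(HCl) = 0.2332 x 0.04418 = 0.01030 mol.
n(KOH) = 0.01030 / 1 = 0.01030 mol.
mass of KOH = 0.01030 x 56.11 = 0.5781 g.
% purity = 0.5781 / 2.6258 x 100 = 22.0%.

22.0%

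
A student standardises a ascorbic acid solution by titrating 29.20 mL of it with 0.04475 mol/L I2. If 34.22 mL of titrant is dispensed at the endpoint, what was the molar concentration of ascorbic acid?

n(I2) = 0.04475 x 0.03422 = 0.001531 mol.
From the balanced equation, 1 mol I2 reacts with 1 mol ascorbic acid, so n(ascorbic acid) = 0.001531 x 1/1 = 0.001531 mol.
[ascorbic acid] = 0.001531 / 0.02920 L = 0.0524 M.

0.0524 M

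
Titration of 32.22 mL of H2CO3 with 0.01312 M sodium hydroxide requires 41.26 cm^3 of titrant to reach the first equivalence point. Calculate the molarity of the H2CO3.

n(NaOH) = 0.01312 x 0.04126 = 0.0005413 mol.
At the first equivalence point, 1 mol OH^- react per mol H2CO3, so n(H2CO3) = 0.0005413 / 1 = 0.0005413 mol.
[H2CO3] = 0.0005413 / 0.03222 L = 0.0168 M.

0.0168 M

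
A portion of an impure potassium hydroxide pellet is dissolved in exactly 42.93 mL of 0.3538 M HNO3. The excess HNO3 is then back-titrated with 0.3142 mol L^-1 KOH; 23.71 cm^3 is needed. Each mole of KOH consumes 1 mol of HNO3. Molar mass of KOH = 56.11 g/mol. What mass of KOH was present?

0.434 g

Total n(HNO3) added = 0.3538 x 0.04293 = 0.01519 mol.
n(KOH) used = 0.3142 x 0.02371 = 0.007450 mol, which equals the excess n(HNO3).
So n(HNO3) consumed by the sample = 0.01519 - 0.007450 = 0.007739 mol.
n(KOH) = 0.007739 / 1 = 0.007739 mol.
mass = 0.007739 mol x 56.11 g/mol = 0.434 g.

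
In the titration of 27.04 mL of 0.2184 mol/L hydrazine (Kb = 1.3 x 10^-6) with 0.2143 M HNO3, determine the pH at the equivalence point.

4.54

n(N2H4) = 0.2184 x 0.02704 = 0.005906 mol; V(HNO3) at equivalence = 0.005906/0.2143 = 0.02756 L.
At equivalence the base is fully converted to N2H5+; total volume = 0.05460 L, so [N2H5+] = 0.005906/0.05460 = 0.1082 M.
Ka(N2H5+) = Kw/Kb = 1.0e-14 / 1.3 x 10^-6 = 7.69e-9.
[H^+] = sqrt(Ka x [N2H5+]) = sqrt(7.69e-9 x 0.1082) = 2.88e-5 M.
pH = -log(2.88e-5) = 4.54.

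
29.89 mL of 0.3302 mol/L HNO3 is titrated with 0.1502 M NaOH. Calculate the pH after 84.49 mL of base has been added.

n(acid) = 0.3302 x 0.02989 = 0.009870 mol; n(NaOH) added = 0.1502 x 0.08449 = 0.01269 mol.
Base is in excess by 0.01269 - 0.009870 = 0.002821 mol in a total volume of 0.1144 L.
[OH^-] = 0.002821/0.1144 = 0.02466 M, so pOH = 1.61 and pH = 14.00 - 1.61 = 12.39.

12.39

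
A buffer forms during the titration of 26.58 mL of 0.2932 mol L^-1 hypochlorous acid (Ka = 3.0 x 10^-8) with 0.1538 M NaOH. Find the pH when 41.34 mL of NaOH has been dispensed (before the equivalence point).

Initial n(HClO) = 0.2932 x 0.02658 = 0.007793 mol.
n(NaOH) added = 0.1538 x 0.04134 = 0.006358 mol, converting that many moles of HClO to ClO-.
Remaining n(HClO) = 0.001435 mol; n(ClO-) = 0.006358 mol.
By Henderson-Hasselbalch, pH = pKa + log([A^-]/[HA]) = 7.52 + log(0.006358/0.001435) = 7.52 + (+0.65) = 8.17.

8.17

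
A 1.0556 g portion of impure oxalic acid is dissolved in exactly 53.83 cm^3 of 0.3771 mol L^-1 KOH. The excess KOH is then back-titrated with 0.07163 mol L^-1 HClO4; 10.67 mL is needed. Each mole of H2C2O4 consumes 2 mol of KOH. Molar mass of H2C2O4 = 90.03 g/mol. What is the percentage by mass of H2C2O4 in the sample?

Total n(KOH) added = 0.3771 x 0.05383 = 0.02030 mol.
n(HClO4) used = 0.07163 x 0.01067 = 0.0007643 mol, which equals the excess n(KOH).
So n(KOH) consumed by the sample = 0.02030 - 0.0007643 = 0.01954 mol.
n(H2C2O4) = 0.01954 / 2 = 0.009768 mol.
mass H2C2O4 = 0.009768 x 90.03 = 0.8794 g, so %H2C2O4 = 0.8794/1.0556 x 100 = 83.3%.

83.3%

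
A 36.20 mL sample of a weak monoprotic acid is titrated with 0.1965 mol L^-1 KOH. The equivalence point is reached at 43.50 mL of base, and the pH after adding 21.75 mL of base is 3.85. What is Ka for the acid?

21.75 mL is half of the equivalence volume, so this is the half-equivalence point where [HA] = [A^-].
At half-equivalence pH = pKa, so pKa = 3.85.
Ka = 10^(-3.85) = 1.4 x 10^-4.

1.4 x 10^-4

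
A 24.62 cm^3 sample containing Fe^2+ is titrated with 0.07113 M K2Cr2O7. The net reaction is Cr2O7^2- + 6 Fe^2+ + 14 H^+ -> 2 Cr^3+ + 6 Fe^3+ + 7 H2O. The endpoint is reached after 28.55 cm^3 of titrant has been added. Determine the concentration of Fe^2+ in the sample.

0.495 M

n(K2Cr2O7) = 0.07113 x 0.02855 = 0.002031 mol.
From the balanced equation, 1 mol K2Cr2O7 reacts with 6 mol Fe^2+, so n(Fe^2+) = 0.002031 x 6/1 = 0.01218 mol.
[Fe^2+] = 0.01218 / 0.02462 L = 0.495 M.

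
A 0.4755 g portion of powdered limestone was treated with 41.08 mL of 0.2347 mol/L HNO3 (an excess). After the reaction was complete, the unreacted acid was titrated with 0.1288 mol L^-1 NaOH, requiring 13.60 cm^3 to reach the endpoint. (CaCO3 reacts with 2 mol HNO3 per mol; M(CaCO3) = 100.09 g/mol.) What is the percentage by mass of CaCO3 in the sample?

Total n(HNO3) added = 0.2347 x 0.04108 = 0.009641 mol.
n(NaOH) used = 0.1288 x 0.01360 = 0.001752 mol, which equals the excess n(HNO3).
So n(HNO3) consumed by the sample = 0.009641 - 0.001752 = 0.007890 mol.
n(CaCO3) = 0.007890 / 2 = 0.003945 mol.
mass CaCO3 = 0.003945 x 100.09 = 0.3948 g, so %CaCO3 = 0.3948/0.4755 x 100 = 83.0%.

83.0%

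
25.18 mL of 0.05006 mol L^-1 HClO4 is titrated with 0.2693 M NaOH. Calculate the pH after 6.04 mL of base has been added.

n(acid) = 0.05006 x 0.02518 = 0.001261 mol; n(NaOH) added = 0.2693 x 0.006040 = 0.001627 mol.
Base is in excess by 0.001627 - 0.001261 = 0.0003661 mol in a total volume of 0.03122 L.
[OH^-] = 0.0003661/0.03122 = 0.01173 M, so pOH = 1.93 and pH = 14.00 - 1.93 = 12.07.

12.07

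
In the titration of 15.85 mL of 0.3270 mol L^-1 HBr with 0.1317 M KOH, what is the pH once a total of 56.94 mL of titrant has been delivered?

n(acid) = 0.3270 x 0.01585 = 0.005183 mol; n(KOH) added = 0.1317 x 0.05694 = 0.007499 mol.
Base is in excess by 0.007499 - 0.005183 = 0.002316 mol in a total volume of 0.07279 L.
[OH^-] = 0.002316/0.07279 = 0.03182 M, so pOH = 1.50 and pH = 14.00 - 1.50 = 12.50.

12.50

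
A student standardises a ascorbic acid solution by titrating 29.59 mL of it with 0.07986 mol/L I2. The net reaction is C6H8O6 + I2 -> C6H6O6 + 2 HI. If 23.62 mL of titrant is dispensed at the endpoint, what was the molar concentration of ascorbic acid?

n(I2) = 0.07986 x 0.02362 = 0.001886 mol.
From the balanced equation, 1 mol I2 reacts with 1 mol ascorbic acid, so n(ascorbic acid) = 0.001886 x 1/1 = 0.001886 mol.
[ascorbic acid] = 0.001886 / 0.02959 L = 0.0637 M.

0.0637 M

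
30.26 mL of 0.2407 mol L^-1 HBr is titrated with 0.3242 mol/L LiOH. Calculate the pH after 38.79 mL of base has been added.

n(acid) = 0.2407 x 0.03026 = 0.007284 mol; n(LiOH) added = 0.3242 x 0.03879 = 0.01258 mol.
Base is in excess by 0.01258 - 0.007284 = 0.005292 mol in a total volume of 0.06905 L.
[OH^-] = 0.005292/0.06905 = 0.07664 M, so pOH = 1.12 and pH = 14.00 - 1.12 = 12.88.

12.88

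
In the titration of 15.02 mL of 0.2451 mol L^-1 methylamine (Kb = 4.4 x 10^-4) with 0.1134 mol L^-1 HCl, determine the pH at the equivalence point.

n(CH3NH2) = 0.2451 x 0.01502 = 0.003681 mol; V(HCl) at equivalence = 0.003681/0.1134 = 0.03246 L.
At equivalence the base is fully converted to CH3NH3+; total volume = 0.04748 L, so [CH3NH3+] = 0.003681/0.04748 = 0.07753 M.
Ka(CH3NH3+) = Kw/Kb = 1.0e-14 / 4.4 x 10^-4 = 2.27e-11.
[H^+] = sqrt(Ka x [CH3NH3+]) = sqrt(2.27e-11 x 0.07753) = 1.33e-6 M.
pH = -log(1.33e-6) = 5.88.

5.88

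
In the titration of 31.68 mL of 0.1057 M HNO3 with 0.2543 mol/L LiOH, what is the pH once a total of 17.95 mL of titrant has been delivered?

12.39

n(acid) = 0.1057 x 0.03168 = 0.003349 mol; n(LiOH) added = 0.2543 x 0.01795 = 0.004565 mol.
Base is in excess by 0.004565 - 0.003349 = 0.001216 mol in a total volume of 0.04963 L.
[OH^-] = 0.001216/0.04963 = 0.02450 M, so pOH = 1.61 and pH = 14.00 - 1.61 = 12.39.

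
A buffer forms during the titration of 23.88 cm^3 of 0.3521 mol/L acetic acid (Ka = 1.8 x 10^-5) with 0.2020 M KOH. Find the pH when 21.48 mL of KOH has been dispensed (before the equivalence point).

Initial n(CH3COOH) = 0.3521 x 0.02388 = 0.008408 mol.
n(KOH) added = 0.2020 x 0.02148 = 0.004339 mol, converting that many moles of CH3COOH to CH3COO-.
Remaining n(CH3COOH) = 0.004069 mol; n(CH3COO-) = 0.004339 mol.
By Henderson-Hasselbalch, pH = pKa + log([A^-]/[HA]) = 4.74 + log(0.004339/0.004069) = 4.74 + (+0.03) = 4.77.

4.77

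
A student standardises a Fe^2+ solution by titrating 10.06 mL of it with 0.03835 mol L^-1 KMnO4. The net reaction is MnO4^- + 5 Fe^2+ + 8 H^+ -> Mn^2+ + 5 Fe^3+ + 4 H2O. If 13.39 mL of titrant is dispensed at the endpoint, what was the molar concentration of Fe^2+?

n(KMnO4) = 0.03835 x 0.01339 = 0.0005135 mol.
From the balanced equation, 1 mol KMnO4 reacts with 5 mol Fe^2+, so n(Fe^2+) = 0.0005135 x 5/1 = 0.002568 mol.
[Fe^2+] = 0.002568 / 0.01006 L = 0.255 M.

0.255 M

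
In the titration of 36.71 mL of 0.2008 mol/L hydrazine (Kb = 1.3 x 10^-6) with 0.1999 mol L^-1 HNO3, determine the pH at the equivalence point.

4.56

n(N2H4) = 0.2008 x 0.03671 = 0.007371 mol; V(HNO3) at equivalence = 0.007371/0.1999 = 0.03688 L.
At equivalence the base is fully converted to N2H5+; total volume = 0.07359 L, so [N2H5+] = 0.007371/0.07359 = 0.1002 M.
Ka(N2H5+) = Kw/Kb = 1.0e-14 / 1.3 x 10^-6 = 7.69e-9.
[H^+] = sqrt(Ka x [N2H5+]) = sqrt(7.69e-9 x 0.1002) = 2.78e-5 M.
pH = -log(2.78e-5) = 4.56.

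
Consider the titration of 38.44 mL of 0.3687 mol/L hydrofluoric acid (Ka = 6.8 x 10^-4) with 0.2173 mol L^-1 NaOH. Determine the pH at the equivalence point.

8.15

n(HF) = 0.3687 x 0.03844 = 0.01417 mol; V(NaOH) at equivalence = 0.01417/0.2173 = 0.06522 L.
At equivalence all the acid is converted to F-; total volume = 0.03844 + 0.06522 = 0.1037 L, so [F-] = 0.01417/0.1037 = 0.1367 M.
Kb = Kw/Ka = 1.0e-14 / 6.8 x 10^-4 = 1.47e-11.
[OH^-] = sqrt(Kb x [F-]) = sqrt(1.47e-11 x 0.1367) = 1.42e-6 M.
pOH = 5.85, so pH = 14.00 - 5.85 = 8.15.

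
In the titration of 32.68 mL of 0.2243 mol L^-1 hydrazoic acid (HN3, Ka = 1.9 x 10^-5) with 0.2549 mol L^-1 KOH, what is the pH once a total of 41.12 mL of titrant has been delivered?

12.63

n(acid) = 0.2243 x 0.03268 = 0.007330 mol; n(KOH) added = 0.2549 x 0.04112 = 0.01048 mol.
Base is in excess by 0.01048 - 0.007330 = 0.003151 mol in a total volume of 0.07380 L.
[OH^-] = 0.003151/0.07380 = 0.04270 M, so pOH = 1.37 and pH = 14.00 - 1.37 = 12.63.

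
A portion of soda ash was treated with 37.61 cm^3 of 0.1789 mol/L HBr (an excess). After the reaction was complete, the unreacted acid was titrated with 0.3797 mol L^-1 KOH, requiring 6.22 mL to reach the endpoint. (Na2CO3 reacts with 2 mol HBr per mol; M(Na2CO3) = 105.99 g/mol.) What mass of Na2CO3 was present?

Total n(HBr) added = 0.1789 x 0.03761 = 0.006728 mol.
n(KOH) used = 0.3797 x 0.006220 = 0.002362 mol, which equals the excess n(HBr).
So n(HBr) consumed by the sample = 0.006728 - 0.002362 = 0.004367 mol.
n(Na2CO3) = 0.004367 / 2 = 0.002183 mol.
mass = 0.002183 mol x 105.99 g/mol = 0.231 g.

0.231 g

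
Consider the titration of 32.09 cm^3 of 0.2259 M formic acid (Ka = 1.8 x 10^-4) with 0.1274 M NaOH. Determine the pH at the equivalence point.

n(HCOOH) = 0.2259 x 0.03209 = 0.007249 mol; V(NaOH) at equivalence = 0.007249/0.1274 = 0.05690 L.
At equivalence all the acid is converted to HCOO-; total volume = 0.03209 + 0.05690 = 0.08899 L, so [HCOO-] = 0.007249/0.08899 = 0.08146 M.
Kb = Kw/Ka = 1.0e-14 / 1.8 x 10^-4 = 5.56e-11.
[OH^-] = sqrt(Kb x [HCOO-]) = sqrt(5.56e-11 x 0.08146) = 2.13e-6 M.
pOH = 5.67, so pH = 14.00 - 5.67 = 8.33.

8.33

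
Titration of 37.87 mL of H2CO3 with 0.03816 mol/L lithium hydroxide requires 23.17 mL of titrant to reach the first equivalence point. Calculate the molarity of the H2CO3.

0.0233 M

n(LiOH) = 0.03816 x 0.02317 = 0.0008842 mol.
At the first equivalence point, 1 mol OH^- react per mol H2CO3, so n(H2CO3) = 0.0008842 / 1 = 0.0008842 mol.
[H2CO3] = 0.0008842 / 0.03787 L = 0.0233 M.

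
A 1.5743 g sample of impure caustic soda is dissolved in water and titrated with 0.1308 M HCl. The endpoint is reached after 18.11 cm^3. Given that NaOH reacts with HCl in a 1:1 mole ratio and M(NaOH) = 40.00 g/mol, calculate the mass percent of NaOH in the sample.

n(HCl) = 0.1308 x 0.01811 = 0.002369 mol.
n(NaOH) = 0.002369 / 1 = 0.002369 mol.
mass of NaOH = 0.002369 x 40.00 = 0.09475 g.
% purity = 0.09475 / 1.5743 x 100 = 6.02%.

6.02%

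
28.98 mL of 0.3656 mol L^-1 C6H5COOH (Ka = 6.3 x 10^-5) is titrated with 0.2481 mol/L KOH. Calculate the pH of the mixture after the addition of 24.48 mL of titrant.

4.33

Initial n(C6H5COOH) = 0.3656 x 0.02898 = 0.01060 mol.
n(KOH) added = 0.2481 x 0.02448 = 0.006073 mol, converting that many moles of C6H5COOH to C6H5COO-.
Remaining n(C6H5COOH) = 0.004522 mol; n(C6H5COO-) = 0.006073 mol.
By Henderson-Hasselbalch, pH = pKa + log([A^-]/[HA]) = 4.20 + log(0.006073/0.004522) = 4.20 + (+0.13) = 4.33.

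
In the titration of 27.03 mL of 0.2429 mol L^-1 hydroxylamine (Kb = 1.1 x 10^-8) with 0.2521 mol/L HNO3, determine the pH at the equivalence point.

n(NH2OH) = 0.2429 x 0.02703 = 0.006566 mol; V(HNO3) at equivalence = 0.006566/0.2521 = 0.02604 L.
At equivalence the base is fully converted to NH3OH+; total volume = 0.05307 L, so [NH3OH+] = 0.006566/0.05307 = 0.1237 M.
Ka(NH3OH+) = Kw/Kb = 1.0e-14 / 1.1 x 10^-8 = 9.09e-7.
[H^+] = sqrt(Ka x [NH3OH+]) = sqrt(9.09e-7 x 0.1237) = 0.000335 M.
pH = -log(0.000335) = 3.47.

3.47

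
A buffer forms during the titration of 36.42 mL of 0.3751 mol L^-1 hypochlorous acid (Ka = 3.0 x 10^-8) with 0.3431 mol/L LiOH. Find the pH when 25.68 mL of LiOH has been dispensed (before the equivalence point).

Initial n(HClO) = 0.3751 x 0.03642 = 0.01366 mol.
n(LiOH) added = 0.3431 x 0.02568 = 0.008811 mol, converting that many moles of HClO to ClO-.
Remaining n(HClO) = 0.004850 mol; n(ClO-) = 0.008811 mol.
By Henderson-Hasselbalch, pH = pKa + log([A^-]/[HA]) = 7.52 + log(0.008811/0.004850) = 7.52 + (+0.26) = 7.78.

7.78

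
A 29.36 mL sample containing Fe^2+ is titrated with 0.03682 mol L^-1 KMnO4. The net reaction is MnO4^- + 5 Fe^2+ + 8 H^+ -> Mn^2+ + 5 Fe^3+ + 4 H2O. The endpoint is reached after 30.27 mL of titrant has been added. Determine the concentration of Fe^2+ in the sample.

0.190 M

n(KMnO4) = 0.03682 x 0.03027 = 0.001115 mol.
From the balanced equation, 1 mol KMnO4 reacts with 5 mol Fe^2+, so n(Fe^2+) = 0.001115 x 5/1 = 0.005573 mol.
[Fe^2+] = 0.005573 / 0.02936 L = 0.190 M.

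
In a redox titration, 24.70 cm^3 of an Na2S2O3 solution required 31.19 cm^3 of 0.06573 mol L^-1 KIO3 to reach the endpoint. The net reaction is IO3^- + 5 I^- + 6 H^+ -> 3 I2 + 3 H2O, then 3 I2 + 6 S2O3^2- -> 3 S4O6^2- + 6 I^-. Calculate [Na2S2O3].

0.498 M

n(KIO3) = 0.06573 x 0.03119 = 0.002050 mol.
From the balanced equation, 1 mol KIO3 reacts with 6 mol Na2S2O3, so n(Na2S2O3) = 0.002050 x 6/1 = 0.01230 mol.
[Na2S2O3] = 0.01230 / 0.02470 L = 0.498 M.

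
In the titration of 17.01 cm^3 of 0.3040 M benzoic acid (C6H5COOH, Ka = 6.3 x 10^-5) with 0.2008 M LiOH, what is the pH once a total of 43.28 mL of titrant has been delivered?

12.77

n(acid) = 0.3040 x 0.01701 = 0.005171 mol; n(LiOH) added = 0.2008 x 0.04328 = 0.008691 mol.
Base is in excess by 0.008691 - 0.005171 = 0.003520 mol in a total volume of 0.06029 L.
[OH^-] = 0.003520/0.06029 = 0.05838 M, so pOH = 1.23 and pH = 14.00 - 1.23 = 12.77.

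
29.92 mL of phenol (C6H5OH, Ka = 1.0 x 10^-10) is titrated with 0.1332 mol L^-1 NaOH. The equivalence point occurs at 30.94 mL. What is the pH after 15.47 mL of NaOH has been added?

15.47 mL is exactly half the equivalence volume (30.94/2), i.e. the half-equivalence point.
There, n(HA) = n(A^-), so pH = pKa = -log(1.0 x 10^-10) = 10.00.

10.00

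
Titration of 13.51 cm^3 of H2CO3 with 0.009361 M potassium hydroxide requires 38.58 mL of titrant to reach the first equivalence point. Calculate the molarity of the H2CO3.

n(KOH) = 0.009361 x 0.03858 = 0.0003611 mol.
At the first equivalence point, 1 mol OH^- react per mol H2CO3, so n(H2CO3) = 0.0003611 / 1 = 0.0003611 mol.
[H2CO3] = 0.0003611 / 0.01351 L = 0.0267 M.

0.0267 M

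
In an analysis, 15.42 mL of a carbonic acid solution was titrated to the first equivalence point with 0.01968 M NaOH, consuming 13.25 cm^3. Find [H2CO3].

0.0169 M

n(NaOH) = 0.01968 x 0.01325 = 0.0002608 mol.
At the first equivalence point, 1 mol OH^- react per mol H2CO3, so n(H2CO3) = 0.0002608 / 1 = 0.0002608 mol.
[H2CO3] = 0.0002608 / 0.01542 L = 0.0169 M.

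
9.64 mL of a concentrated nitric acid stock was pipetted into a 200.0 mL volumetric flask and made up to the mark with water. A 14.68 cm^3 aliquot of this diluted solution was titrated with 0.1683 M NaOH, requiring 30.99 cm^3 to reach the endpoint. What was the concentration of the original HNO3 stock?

7.37 M

n(NaOH) = 0.1683 x 0.03099 = 0.005216 mol.
n(HNO3) in the aliquot = 0.005216 mol.
[diluted HNO3] = 0.005216 / 0.01468 = 0.3553 M.
Dilution factor = 200.0/9.640 = 20.75, so [stock] = 0.3553 x 20.75 = 7.37 M.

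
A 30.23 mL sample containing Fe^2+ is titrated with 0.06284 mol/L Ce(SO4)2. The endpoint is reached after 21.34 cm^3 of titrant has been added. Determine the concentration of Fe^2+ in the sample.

n(Ce(SO4)2) = 0.06284 x 0.02134 = 0.001341 mol.
From the balanced equation, 1 mol Ce(SO4)2 reacts with 1 mol Fe^2+, so n(Fe^2+) = 0.001341 x 1/1 = 0.001341 mol.
[Fe^2+] = 0.001341 / 0.03023 L = 0.0444 M.

0.0444 M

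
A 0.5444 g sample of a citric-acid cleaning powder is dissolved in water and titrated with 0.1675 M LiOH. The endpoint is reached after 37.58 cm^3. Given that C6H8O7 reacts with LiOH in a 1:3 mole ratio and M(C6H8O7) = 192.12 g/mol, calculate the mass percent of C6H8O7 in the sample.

74.0%

n(LiOH) = 0.1675 x 0.03758 = 0.006295 mol.
n(C6H8O7) = 0.006295 / 3 = 0.002098 mol.
mass of C6H8O7 = 0.002098 x 192.12 = 0.4031 g.
% purity = 0.4031 / 0.5444 x 100 = 74.0%.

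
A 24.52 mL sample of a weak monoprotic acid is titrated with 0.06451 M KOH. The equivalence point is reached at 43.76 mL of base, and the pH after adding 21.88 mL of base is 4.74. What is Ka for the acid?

1.8 x 10^-5

21.88 mL is half of the equivalence volume, so this is the half-equivalence point where [HA] = [A^-].
At half-equivalence pH = pKa, so pKa = 4.74.
Ka = 10^(-4.74) = 1.8 x 10^-5.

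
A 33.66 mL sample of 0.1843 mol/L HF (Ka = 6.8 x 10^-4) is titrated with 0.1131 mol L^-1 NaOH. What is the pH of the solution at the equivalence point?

8.01

n(HF) = 0.1843 x 0.03366 = 0.006204 mol; V(NaOH) at equivalence = 0.006204/0.1131 = 0.05485 L.
At equivalence all the acid is converted to F-; total volume = 0.03366 + 0.05485 = 0.08851 L, so [F-] = 0.006204/0.08851 = 0.07009 M.
Kb = Kw/Ka = 1.0e-14 / 6.8 x 10^-4 = 1.47e-11.
[OH^-] = sqrt(Kb x [F-]) = sqrt(1.47e-11 x 0.07009) = 1.02e-6 M.
pOH = 5.99, so pH = 14.00 - 5.99 = 8.01.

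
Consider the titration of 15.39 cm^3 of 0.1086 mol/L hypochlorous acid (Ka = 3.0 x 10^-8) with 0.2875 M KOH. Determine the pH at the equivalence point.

n(HClO) = 0.1086 x 0.01539 = 0.001671 mol; V(KOH) at equivalence = 0.001671/0.2875 = 0.005813 L.
At equivalence all the acid is converted to ClO-; total volume = 0.01539 + 0.005813 = 0.02120 L, so [ClO-] = 0.001671/0.02120 = 0.07882 M.
Kb = Kw/Ka = 1.0e-14 / 3.0 x 10^-8 = 3.33e-7.
[OH^-] = sqrt(Kb x [ClO-]) = sqrt(3.33e-7 x 0.07882) = 0.000162 M.
pOH = 3.79, so pH = 14.00 - 3.79 = 10.21.

10.21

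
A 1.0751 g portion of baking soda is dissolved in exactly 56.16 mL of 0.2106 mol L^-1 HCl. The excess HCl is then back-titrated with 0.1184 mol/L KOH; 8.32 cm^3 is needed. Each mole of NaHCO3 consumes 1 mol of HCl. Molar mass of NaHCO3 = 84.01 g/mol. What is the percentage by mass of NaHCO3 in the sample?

Total n(HCl) added = 0.2106 x 0.05616 = 0.01183 mol.
n(KOH) used = 0.1184 x 0.008320 = 0.0009851 mol, which equals the excess n(HCl).
So n(HCl) consumed by the sample = 0.01183 - 0.0009851 = 0.01084 mol.
n(NaHCO3) = 0.01084 / 1 = 0.01084 mol.
mass NaHCO3 = 0.01084 x 84.01 = 0.9109 g, so %NaHCO3 = 0.9109/1.0751 x 100 = 84.7%.

84.7%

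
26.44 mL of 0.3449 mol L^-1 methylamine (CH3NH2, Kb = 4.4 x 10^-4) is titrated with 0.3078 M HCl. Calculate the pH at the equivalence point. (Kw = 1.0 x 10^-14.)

5.72

n(CH3NH2) = 0.3449 x 0.02644 = 0.009119 mol; V(HCl) at equivalence = 0.009119/0.3078 = 0.02963 L.
At equivalence the base is fully converted to CH3NH3+; total volume = 0.05607 L, so [CH3NH3+] = 0.009119/0.05607 = 0.1626 M.
Ka(CH3NH3+) = Kw/Kb = 1.0e-14 / 4.4 x 10^-4 = 2.27e-11.
[H^+] = sqrt(Ka x [CH3NH3+]) = sqrt(2.27e-11 x 0.1626) = 1.92e-6 M.
pH = -log(1.92e-6) = 5.72.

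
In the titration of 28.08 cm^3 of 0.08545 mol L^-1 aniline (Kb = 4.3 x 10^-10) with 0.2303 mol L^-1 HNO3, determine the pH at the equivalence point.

2.92

n(C6H5NH2) = 0.08545 x 0.02808 = 0.002399 mol; V(HNO3) at equivalence = 0.002399/0.2303 = 0.01042 L.
At equivalence the base is fully converted to C6H5NH3+; total volume = 0.03850 L, so [C6H5NH3+] = 0.002399/0.03850 = 0.06233 M.
Ka(C6H5NH3+) = Kw/Kb = 1.0e-14 / 4.3 x 10^-10 = 2.33e-5.
[H^+] = sqrt(Ka x [C6H5NH3+]) = sqrt(2.33e-5 x 0.06233) = 0.00120 M.
pH = -log(0.00120) = 2.92.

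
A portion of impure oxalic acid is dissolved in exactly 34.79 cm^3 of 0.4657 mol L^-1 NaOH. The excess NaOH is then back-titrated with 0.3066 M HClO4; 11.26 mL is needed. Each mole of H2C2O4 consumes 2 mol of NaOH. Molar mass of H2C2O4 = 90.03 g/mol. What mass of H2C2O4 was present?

0.574 g

Total n(NaOH) added = 0.4657 x 0.03479 = 0.01620 mol.
n(HClO4) used = 0.3066 x 0.01126 = 0.003452 mol, which equals the excess n(NaOH).
So n(NaOH) consumed by the sample = 0.01620 - 0.003452 = 0.01275 mol.
n(H2C2O4) = 0.01275 / 2 = 0.006375 mol.
mass = 0.006375 mol x 90.03 g/mol = 0.574 g.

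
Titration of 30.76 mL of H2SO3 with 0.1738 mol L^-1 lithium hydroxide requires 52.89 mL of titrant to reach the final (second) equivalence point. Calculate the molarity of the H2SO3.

0.149 M

n(LiOH) = 0.1738 x 0.05289 = 0.009192 mol.
At the final (second) equivalence point, 2 mol OH^- react per mol H2SO3, so n(H2SO3) = 0.009192 / 2 = 0.004596 mol.
[H2SO3] = 0.004596 / 0.03076 L = 0.149 M.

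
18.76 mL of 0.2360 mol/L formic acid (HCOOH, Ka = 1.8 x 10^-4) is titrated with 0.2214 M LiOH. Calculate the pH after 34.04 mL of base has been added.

12.77

n(acid) = 0.2360 x 0.01876 = 0.004427 mol; n(LiOH) added = 0.2214 x 0.03404 = 0.007536 mol.
Base is in excess by 0.007536 - 0.004427 = 0.003109 mol in a total volume of 0.05280 L.
[OH^-] = 0.003109/0.05280 = 0.05888 M, so pOH = 1.23 and pH = 14.00 - 1.23 = 12.77.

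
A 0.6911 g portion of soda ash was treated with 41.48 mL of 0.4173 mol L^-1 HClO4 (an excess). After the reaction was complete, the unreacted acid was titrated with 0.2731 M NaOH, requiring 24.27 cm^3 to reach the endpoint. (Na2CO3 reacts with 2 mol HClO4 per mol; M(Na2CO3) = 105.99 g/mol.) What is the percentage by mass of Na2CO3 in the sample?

Total n(HClO4) added = 0.4173 x 0.04148 = 0.01731 mol.
n(NaOH) used = 0.2731 x 0.02427 = 0.006628 mol, which equals the excess n(HClO4).
So n(HClO4) consumed by the sample = 0.01731 - 0.006628 = 0.01068 mol.
n(Na2CO3) = 0.01068 / 2 = 0.005341 mol.
mass Na2CO3 = 0.005341 x 105.99 = 0.5661 g, so %Na2CO3 = 0.5661/0.6911 x 100 = 81.9%.

81.9%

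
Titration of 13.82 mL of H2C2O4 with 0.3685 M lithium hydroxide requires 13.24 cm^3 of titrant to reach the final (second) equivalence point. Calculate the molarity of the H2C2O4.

n(LiOH) = 0.3685 x 0.01324 = 0.004879 mol.
At the final (second) equivalence point, 2 mol OH^- react per mol H2C2O4, so n(H2C2O4) = 0.004879 / 2 = 0.002439 mol.
[H2C2O4] = 0.002439 / 0.01382 L = 0.177 M.

0.177 M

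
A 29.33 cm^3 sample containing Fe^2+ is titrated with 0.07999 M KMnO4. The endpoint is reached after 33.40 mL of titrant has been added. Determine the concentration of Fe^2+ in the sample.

0.455 M

n(KMnO4) = 0.07999 x 0.03340 = 0.002672 mol.
From the balanced equation, 1 mol KMnO4 reacts with 5 mol Fe^2+, so n(Fe^2+) = 0.002672 x 5/1 = 0.01336 mol.
[Fe^2+] = 0.01336 / 0.02933 L = 0.455 M.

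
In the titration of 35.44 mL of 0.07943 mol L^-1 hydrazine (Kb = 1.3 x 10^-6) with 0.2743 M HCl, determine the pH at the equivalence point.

4.66

n(N2H4) = 0.07943 x 0.03544 = 0.002815 mol; V(HCl) at equivalence = 0.002815/0.2743 = 0.01026 L.
At equivalence the base is fully converted to N2H5+; total volume = 0.04570 L, so [N2H5+] = 0.002815/0.04570 = 0.06159 M.
Ka(N2H5+) = Kw/Kb = 1.0e-14 / 1.3 x 10^-6 = 7.69e-9.
[H^+] = sqrt(Ka x [N2H5+]) = sqrt(7.69e-9 x 0.06159) = 2.18e-5 M.
pH = -log(2.18e-5) = 4.66.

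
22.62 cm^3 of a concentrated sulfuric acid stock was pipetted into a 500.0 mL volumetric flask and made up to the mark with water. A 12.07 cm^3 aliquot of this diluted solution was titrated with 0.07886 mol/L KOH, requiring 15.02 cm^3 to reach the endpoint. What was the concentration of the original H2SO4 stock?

n(KOH) = 0.07886 x 0.01502 = 0.001184 mol.
n(H2SO4) in the aliquot = 0.001184 x 1/2 = 0.0005922 mol.
[diluted H2SO4] = 0.0005922 / 0.01207 = 0.04907 M.
Dilution factor = 500.0/22.62 = 22.10, so [stock] = 0.04907 x 22.10 = 1.08 M.

1.08 M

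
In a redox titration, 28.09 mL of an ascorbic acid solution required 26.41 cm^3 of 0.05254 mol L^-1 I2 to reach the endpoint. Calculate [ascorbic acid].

0.0494 M

n(I2) = 0.05254 x 0.02641 = 0.001388 mol.
From the balanced equation, 1 mol I2 reacts with 1 mol ascorbic acid, so n(ascorbic acid) = 0.001388 x 1/1 = 0.001388 mol.
[ascorbic acid] = 0.001388 / 0.02809 L = 0.0494 M.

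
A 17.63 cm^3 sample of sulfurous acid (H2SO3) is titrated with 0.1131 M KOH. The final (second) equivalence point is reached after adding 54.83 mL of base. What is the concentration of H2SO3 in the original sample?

0.176 M

n(KOH) = 0.1131 x 0.05483 = 0.006201 mol.
At the final (second) equivalence point, 2 mol OH^- react per mol H2SO3, so n(H2SO3) = 0.006201 / 2 = 0.003101 mol.
[H2SO3] = 0.003101 / 0.01763 L = 0.176 M.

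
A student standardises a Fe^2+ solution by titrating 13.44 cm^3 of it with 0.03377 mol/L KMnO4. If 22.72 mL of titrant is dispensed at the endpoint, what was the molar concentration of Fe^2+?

0.285 M

n(KMnO4) = 0.03377 x 0.02272 = 0.0007673 mol.
From the balanced equation, 1 mol KMnO4 reacts with 5 mol Fe^2+, so n(Fe^2+) = 0.0007673 x 5/1 = 0.003836 mol.
[Fe^2+] = 0.003836 / 0.01344 L = 0.285 M.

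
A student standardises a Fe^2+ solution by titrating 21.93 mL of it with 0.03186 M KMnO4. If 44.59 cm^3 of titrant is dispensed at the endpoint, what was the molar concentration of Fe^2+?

n(KMnO4) = 0.03186 x 0.04459 = 0.001421 mol.
From the balanced equation, 1 mol KMnO4 reacts with 5 mol Fe^2+, so n(Fe^2+) = 0.001421 x 5/1 = 0.007103 mol.
[Fe^2+] = 0.007103 / 0.02193 L = 0.324 M.

0.324 M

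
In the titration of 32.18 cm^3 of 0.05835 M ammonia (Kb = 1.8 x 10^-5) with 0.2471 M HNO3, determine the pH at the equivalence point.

n(NH3) = 0.05835 x 0.03218 = 0.001878 mol; V(HNO3) at equivalence = 0.001878/0.2471 = 0.007599 L.
At equivalence the base is fully converted to NH4+; total volume = 0.03978 L, so [NH4+] = 0.001878/0.03978 = 0.04720 M.
Ka(NH4+) = Kw/Kb = 1.0e-14 / 1.8 x 10^-5 = 5.56e-10.
[H^+] = sqrt(Ka x [NH4+]) = sqrt(5.56e-10 x 0.04720) = 5.12e-6 M.
pH = -log(5.12e-6) = 5.29.

5.29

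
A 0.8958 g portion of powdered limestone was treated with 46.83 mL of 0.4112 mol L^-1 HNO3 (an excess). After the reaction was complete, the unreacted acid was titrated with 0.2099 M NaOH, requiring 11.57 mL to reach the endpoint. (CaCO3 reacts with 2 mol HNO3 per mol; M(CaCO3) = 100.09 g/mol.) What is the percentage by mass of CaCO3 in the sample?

94.0%

Total n(HNO3) added = 0.4112 x 0.04683 = 0.01926 mol.
n(NaOH) used = 0.2099 x 0.01157 = 0.002429 mol, which equals the excess n(HNO3).
So n(HNO3) consumed by the sample = 0.01926 - 0.002429 = 0.01683 mol.
n(CaCO3) = 0.01683 / 2 = 0.008414 mol.
mass CaCO3 = 0.008414 x 100.09 = 0.8422 g, so %CaCO3 = 0.8422/0.8958 x 100 = 94.0%.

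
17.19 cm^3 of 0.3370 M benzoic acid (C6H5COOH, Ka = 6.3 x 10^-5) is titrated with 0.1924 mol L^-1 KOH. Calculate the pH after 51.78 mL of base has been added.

12.78

n(acid) = 0.3370 x 0.01719 = 0.005793 mol; n(KOH) added = 0.1924 x 0.05178 = 0.009962 mol.
Base is in excess by 0.009962 - 0.005793 = 0.004169 mol in a total volume of 0.06897 L.
[OH^-] = 0.004169/0.06897 = 0.06045 M, so pOH = 1.22 and pH = 14.00 - 1.22 = 12.78.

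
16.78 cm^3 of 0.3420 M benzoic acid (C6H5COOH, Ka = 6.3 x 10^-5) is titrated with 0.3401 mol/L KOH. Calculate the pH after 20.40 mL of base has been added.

12.51

n(acid) = 0.3420 x 0.01678 = 0.005739 mol; n(KOH) added = 0.3401 x 0.02040 = 0.006938 mol.
Base is in excess by 0.006938 - 0.005739 = 0.001199 mol in a total volume of 0.03718 L.
[OH^-] = 0.001199/0.03718 = 0.03226 M, so pOH = 1.49 and pH = 14.00 - 1.49 = 12.51.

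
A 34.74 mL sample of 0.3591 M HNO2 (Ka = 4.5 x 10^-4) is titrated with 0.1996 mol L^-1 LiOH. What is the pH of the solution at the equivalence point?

8.23

n(HNO2) = 0.3591 x 0.03474 = 0.01248 mol; V(LiOH) at equivalence = 0.01248/0.1996 = 0.06250 L.
At equivalence all the acid is converted to NO2-; total volume = 0.03474 + 0.06250 = 0.09724 L, so [NO2-] = 0.01248/0.09724 = 0.1283 M.
Kb = Kw/Ka = 1.0e-14 / 4.5 x 10^-4 = 2.22e-11.
[OH^-] = sqrt(Kb x [NO2-]) = sqrt(2.22e-11 x 0.1283) = 1.69e-6 M.
pOH = 5.77, so pH = 14.00 - 5.77 = 8.23.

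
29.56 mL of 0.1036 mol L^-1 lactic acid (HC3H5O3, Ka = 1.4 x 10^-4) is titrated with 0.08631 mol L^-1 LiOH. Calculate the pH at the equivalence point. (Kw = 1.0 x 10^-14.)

8.26

n(HC3H5O3) = 0.1036 x 0.02956 = 0.003062 mol; V(LiOH) at equivalence = 0.003062/0.08631 = 0.03548 L.
At equivalence all the acid is converted to C3H5O3-; total volume = 0.02956 + 0.03548 = 0.06504 L, so [C3H5O3-] = 0.003062/0.06504 = 0.04708 M.
Kb = Kw/Ka = 1.0e-14 / 1.4 x 10^-4 = 7.14e-11.
[OH^-] = sqrt(Kb x [C3H5O3-]) = sqrt(7.14e-11 x 0.04708) = 1.83e-6 M.
pOH = 5.74, so pH = 14.00 - 5.74 = 8.26.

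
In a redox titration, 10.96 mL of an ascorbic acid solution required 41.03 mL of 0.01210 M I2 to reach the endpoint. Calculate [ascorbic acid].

0.0453 M

n(I2) = 0.01210 x 0.04103 = 0.0004965 mol.
From the balanced equation, 1 mol I2 reacts with 1 mol ascorbic acid, so n(ascorbic acid) = 0.0004965 x 1/1 = 0.0004965 mol.
[ascorbic acid] = 0.0004965 / 0.01096 L = 0.0453 M.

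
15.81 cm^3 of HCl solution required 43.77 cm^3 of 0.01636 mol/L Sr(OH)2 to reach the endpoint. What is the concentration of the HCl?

n(Sr(OH)2) delivered = 0.01636 x 0.04377 = 0.0007161 mol.
The reaction is 2 HCl + 1 Sr(OH)2, so n(HCl) = 0.0007161 x 2/1 = 0.001432 mol.
[HCl] = 0.001432 mol / 0.01581 L = 0.0906 M.

0.0906 M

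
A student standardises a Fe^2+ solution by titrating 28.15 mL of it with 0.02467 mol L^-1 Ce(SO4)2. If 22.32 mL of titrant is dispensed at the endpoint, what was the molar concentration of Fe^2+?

0.0196 M

n(Ce(SO4)2) = 0.02467 x 0.02232 = 0.0005506 mol.
From the balanced equation, 1 mol Ce(SO4)2 reacts with 1 mol Fe^2+, so n(Fe^2+) = 0.0005506 x 1/1 = 0.0005506 mol.
[Fe^2+] = 0.0005506 / 0.02815 L = 0.0196 M.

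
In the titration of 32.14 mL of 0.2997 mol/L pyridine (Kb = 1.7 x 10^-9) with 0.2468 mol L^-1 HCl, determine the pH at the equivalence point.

3.05

n(C5H5N) = 0.2997 x 0.03214 = 0.009632 mol; V(HCl) at equivalence = 0.009632/0.2468 = 0.03903 L.
At equivalence the base is fully converted to C5H5NH+; total volume = 0.07117 L, so [C5H5NH+] = 0.009632/0.07117 = 0.1353 M.
Ka(C5H5NH+) = Kw/Kb = 1.0e-14 / 1.7 x 10^-9 = 5.88e-6.
[H^+] = sqrt(Ka x [C5H5NH+]) = sqrt(5.88e-6 x 0.1353) = 0.000892 M.
pH = -log(0.000892) = 3.05.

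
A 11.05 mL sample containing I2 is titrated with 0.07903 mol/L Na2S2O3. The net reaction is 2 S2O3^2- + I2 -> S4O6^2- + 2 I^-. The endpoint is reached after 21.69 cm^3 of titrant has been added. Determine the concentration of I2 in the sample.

0.0776 M

n(Na2S2O3) = 0.07903 x 0.02169 = 0.001714 mol.
From the balanced equation, 2 mol Na2S2O3 reacts with 1 mol I2, so n(I2) = 0.001714 x 1/2 = 0.0008571 mol.
[I2] = 0.0008571 / 0.01105 L = 0.0776 M.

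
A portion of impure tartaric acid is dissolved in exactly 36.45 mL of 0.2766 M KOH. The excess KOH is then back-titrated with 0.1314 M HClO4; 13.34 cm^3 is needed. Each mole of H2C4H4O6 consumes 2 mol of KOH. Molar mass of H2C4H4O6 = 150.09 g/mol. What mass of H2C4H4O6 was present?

0.625 g

Total n(KOH) added = 0.2766 x 0.03645 = 0.01008 mol.
n(HClO4) used = 0.1314 x 0.01334 = 0.001753 mol, which equals the excess n(KOH).
So n(KOH) consumed by the sample = 0.01008 - 0.001753 = 0.008329 mol.
n(H2C4H4O6) = 0.008329 / 2 = 0.004165 mol.
mass = 0.004165 mol x 150.09 g/mol = 0.625 g.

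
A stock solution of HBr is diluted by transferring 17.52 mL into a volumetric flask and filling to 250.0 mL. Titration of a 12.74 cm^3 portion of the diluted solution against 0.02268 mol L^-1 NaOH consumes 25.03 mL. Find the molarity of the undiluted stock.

0.636 M

n(NaOH) = 0.02268 x 0.02503 = 0.0005677 mol.
n(HBr) in the aliquot = 0.0005677 mol.
[diluted HBr] = 0.0005677 / 0.01274 = 0.04456 M.
Dilution factor = 250.0/17.52 = 14.27, so [stock] = 0.04456 x 14.27 = 0.636 M.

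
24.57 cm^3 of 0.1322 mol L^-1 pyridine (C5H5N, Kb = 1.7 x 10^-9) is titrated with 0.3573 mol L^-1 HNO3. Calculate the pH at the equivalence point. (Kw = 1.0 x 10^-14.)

3.12

n(C5H5N) = 0.1322 x 0.02457 = 0.003248 mol; V(HNO3) at equivalence = 0.003248/0.3573 = 0.009091 L.
At equivalence the base is fully converted to C5H5NH+; total volume = 0.03366 L, so [C5H5NH+] = 0.003248/0.03366 = 0.09650 M.
Ka(C5H5NH+) = Kw/Kb = 1.0e-14 / 1.7 x 10^-9 = 5.88e-6.
[H^+] = sqrt(Ka x [C5H5NH+]) = sqrt(5.88e-6 x 0.09650) = 0.000753 M.
pH = -log(0.000753) = 3.12.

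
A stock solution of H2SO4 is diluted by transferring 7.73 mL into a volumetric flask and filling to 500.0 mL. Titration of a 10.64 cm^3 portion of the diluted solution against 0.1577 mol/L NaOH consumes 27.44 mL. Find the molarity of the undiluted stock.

n(NaOH) = 0.1577 x 0.02744 = 0.004327 mol.
n(H2SO4) in the aliquot = 0.004327 x 1/2 = 0.002164 mol.
[diluted H2SO4] = 0.002164 / 0.01064 = 0.2034 M.
Dilution factor = 500.0/7.730 = 64.68, so [stock] = 0.2034 x 64.68 = 13.2 M.

13.2 M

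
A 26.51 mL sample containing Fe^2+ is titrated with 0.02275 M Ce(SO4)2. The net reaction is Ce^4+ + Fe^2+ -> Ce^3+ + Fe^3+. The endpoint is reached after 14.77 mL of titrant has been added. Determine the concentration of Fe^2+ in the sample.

n(Ce(SO4)2) = 0.02275 x 0.01477 = 0.0003360 mol.
From the balanced equation, 1 mol Ce(SO4)2 reacts with 1 mol Fe^2+, so n(Fe^2+) = 0.0003360 x 1/1 = 0.0003360 mol.
[Fe^2+] = 0.0003360 / 0.02651 L = 0.0127 M.

0.0127 M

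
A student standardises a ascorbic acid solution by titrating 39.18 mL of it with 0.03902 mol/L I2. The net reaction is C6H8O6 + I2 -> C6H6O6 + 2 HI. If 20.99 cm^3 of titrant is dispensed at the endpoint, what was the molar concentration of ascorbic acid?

n(I2) = 0.03902 x 0.02099 = 0.0008190 mol.
From the balanced equation, 1 mol I2 reacts with 1 mol ascorbic acid, so n(ascorbic acid) = 0.0008190 x 1/1 = 0.0008190 mol.
[ascorbic acid] = 0.0008190 / 0.03918 L = 0.0209 M.

0.0209 M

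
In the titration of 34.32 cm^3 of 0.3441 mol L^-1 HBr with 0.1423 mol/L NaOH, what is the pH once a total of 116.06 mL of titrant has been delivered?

12.50

n(acid) = 0.3441 x 0.03432 = 0.01181 mol; n(NaOH) added = 0.1423 x 0.1161 = 0.01652 mol.
Base is in excess by 0.01652 - 0.01181 = 0.004706 mol in a total volume of 0.1504 L.
[OH^-] = 0.004706/0.1504 = 0.03129 M, so pOH = 1.50 and pH = 14.00 - 1.50 = 12.50.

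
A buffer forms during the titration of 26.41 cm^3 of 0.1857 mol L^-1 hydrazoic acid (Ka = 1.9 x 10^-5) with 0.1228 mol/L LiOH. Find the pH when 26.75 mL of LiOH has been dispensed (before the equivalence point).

Initial n(HN3) = 0.1857 x 0.02641 = 0.004904 mol.
n(LiOH) added = 0.1228 x 0.02675 = 0.003285 mol, converting that many moles of HN3 to N3-.
Remaining n(HN3) = 0.001619 mol; n(N3-) = 0.003285 mol.
By Henderson-Hasselbalch, pH = pKa + log([A^-]/[HA]) = 4.72 + log(0.003285/0.001619) = 4.72 + (+0.31) = 5.03.

5.03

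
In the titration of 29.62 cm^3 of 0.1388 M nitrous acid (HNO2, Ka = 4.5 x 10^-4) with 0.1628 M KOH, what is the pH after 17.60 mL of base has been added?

Initial n(HNO2) = 0.1388 x 0.02962 = 0.004111 mol.
n(KOH) added = 0.1628 x 0.01760 = 0.002865 mol, converting that many moles of HNO2 to NO2-.
Remaining n(HNO2) = 0.001246 mol; n(NO2-) = 0.002865 mol.
By Henderson-Hasselbalch, pH = pKa + log([A^-]/[HA]) = 3.35 + log(0.002865/0.001246) = 3.35 + (+0.36) = 3.71.

3.71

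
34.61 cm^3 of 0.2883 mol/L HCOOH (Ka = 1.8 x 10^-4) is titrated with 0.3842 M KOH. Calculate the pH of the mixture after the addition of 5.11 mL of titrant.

3.13

Initial n(HCOOH) = 0.2883 x 0.03461 = 0.009978 mol.
n(KOH) added = 0.3842 x 0.005110 = 0.001963 mol, converting that many moles of HCOOH to HCOO-.
Remaining n(HCOOH) = 0.008015 mol; n(HCOO-) = 0.001963 mol.
By Henderson-Hasselbalch, pH = pKa + log([A^-]/[HA]) = 3.74 + log(0.001963/0.008015) = 3.74 + (-0.61) = 3.13.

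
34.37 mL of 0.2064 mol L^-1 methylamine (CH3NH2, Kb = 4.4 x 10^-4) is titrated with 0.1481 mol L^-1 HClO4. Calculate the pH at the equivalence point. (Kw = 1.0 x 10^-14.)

5.85

n(CH3NH2) = 0.2064 x 0.03437 = 0.007094 mol; V(HClO4) at equivalence = 0.007094/0.1481 = 0.04790 L.
At equivalence the base is fully converted to CH3NH3+; total volume = 0.08227 L, so [CH3NH3+] = 0.007094/0.08227 = 0.08623 M.
Ka(CH3NH3+) = Kw/Kb = 1.0e-14 / 4.4 x 10^-4 = 2.27e-11.
[H^+] = sqrt(Ka x [CH3NH3+]) = sqrt(2.27e-11 x 0.08623) = 1.40e-6 M.
pH = -log(1.40e-6) = 5.85.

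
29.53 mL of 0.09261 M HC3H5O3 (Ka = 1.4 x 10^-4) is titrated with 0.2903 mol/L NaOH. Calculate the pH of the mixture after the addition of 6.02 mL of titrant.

Initial n(HC3H5O3) = 0.09261 x 0.02953 = 0.002735 mol.
n(NaOH) added = 0.2903 x 0.006020 = 0.001748 mol, converting that many moles of HC3H5O3 to C3H5O3-.
Remaining n(HC3H5O3) = 0.0009872 mol; n(C3H5O3-) = 0.001748 mol.
By Henderson-Hasselbalch, pH = pKa + log([A^-]/[HA]) = 3.85 + log(0.001748/0.0009872) = 3.85 + (+0.25) = 4.10.

4.10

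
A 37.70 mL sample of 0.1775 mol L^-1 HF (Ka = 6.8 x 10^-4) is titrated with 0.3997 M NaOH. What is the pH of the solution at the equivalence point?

8.13

n(HF) = 0.1775 x 0.03770 = 0.006692 mol; V(NaOH) at equivalence = 0.006692/0.3997 = 0.01674 L.
At equivalence all the acid is converted to F-; total volume = 0.03770 + 0.01674 = 0.05444 L, so [F-] = 0.006692/0.05444 = 0.1229 M.
Kb = Kw/Ka = 1.0e-14 / 6.8 x 10^-4 = 1.47e-11.
[OH^-] = sqrt(Kb x [F-]) = sqrt(1.47e-11 x 0.1229) = 1.34e-6 M.
pOH = 5.87, so pH = 14.00 - 5.87 = 8.13.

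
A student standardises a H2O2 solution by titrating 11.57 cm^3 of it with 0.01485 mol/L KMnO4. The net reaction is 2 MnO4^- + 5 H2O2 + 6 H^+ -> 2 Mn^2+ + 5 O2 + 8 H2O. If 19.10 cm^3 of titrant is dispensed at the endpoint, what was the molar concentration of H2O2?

0.0613 M

n(KMnO4) = 0.01485 x 0.01910 = 0.0002836 mol.
From the balanced equation, 2 mol KMnO4 reacts with 5 mol H2O2, so n(H2O2) = 0.0002836 x 5/2 = 0.0007091 mol.
[H2O2] = 0.0007091 / 0.01157 L = 0.0613 M.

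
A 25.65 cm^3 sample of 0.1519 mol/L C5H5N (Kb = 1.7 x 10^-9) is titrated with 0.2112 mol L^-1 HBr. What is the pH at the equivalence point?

n(C5H5N) = 0.1519 x 0.02565 = 0.003896 mol; V(HBr) at equivalence = 0.003896/0.2112 = 0.01845 L.
At equivalence the base is fully converted to C5H5NH+; total volume = 0.04410 L, so [C5H5NH+] = 0.003896/0.04410 = 0.08835 M.
Ka(C5H5NH+) = Kw/Kb = 1.0e-14 / 1.7 x 10^-9 = 5.88e-6.
[H^+] = sqrt(Ka x [C5H5NH+]) = sqrt(5.88e-6 x 0.08835) = 0.000721 M.
pH = -log(0.000721) = 3.14.

3.14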